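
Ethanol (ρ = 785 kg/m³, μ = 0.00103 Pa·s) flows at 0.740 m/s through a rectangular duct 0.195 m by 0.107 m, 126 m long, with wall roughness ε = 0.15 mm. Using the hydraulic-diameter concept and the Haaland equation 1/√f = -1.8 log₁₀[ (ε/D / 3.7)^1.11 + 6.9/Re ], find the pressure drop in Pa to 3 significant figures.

ΔP ≈ 4460 Pa

Hydraulic diameter D_h = 4A/P = 4·(0.195·0.107)/(2·(0.195+0.107)) = 0.08346/0.604 = 0.1382 m.
Re = ρVD_h/μ = 785·0.74·0.1382/0.00103 = 7.793e+04.
ε/D_h = 0.00015/0.1382 = 0.00109; Haaland gives 1/√f = -1.8 log₁₀[0.00012+8.85e-05] = 6.626, so f = 0.02278.
ΔP = f(L/D_h)(ρV²/2) = 0.02278·126/0.1382·214.9 = 4464 Pa.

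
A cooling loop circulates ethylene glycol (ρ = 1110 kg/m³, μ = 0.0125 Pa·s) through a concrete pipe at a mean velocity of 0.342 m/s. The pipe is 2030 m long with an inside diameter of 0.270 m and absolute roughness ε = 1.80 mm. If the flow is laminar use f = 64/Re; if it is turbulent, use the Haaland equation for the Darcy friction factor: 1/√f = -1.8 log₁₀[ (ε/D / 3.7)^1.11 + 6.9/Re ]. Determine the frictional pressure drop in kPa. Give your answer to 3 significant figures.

ΔP ≈ 19.8 kPa

Reynolds number Re = ρVD/μ = 1110 · 0.342 · 0.27 / 0.0125 = 8200.
Re > 4000 → turbulent. Relative roughness ε/D = 0.0018/0.27 = 0.00667. Haaland: 1/√f = -1.8 log₁₀[(0.00667/3.7)^1.11 + 6.9/8200] = -1.8 log₁₀[0.000899 + 0.000841] = 4.967, so f = 0.04054.
Darcy-Weisbach: ΔP = f(L/D)(ρV²/2) = 0.04054·(2030/0.27)·(1110·0.342²/2) = 0.04054·7519·64.92 = 1.979e+04 Pa.
ΔP = 1.979e+04 Pa = 19.8 kPa.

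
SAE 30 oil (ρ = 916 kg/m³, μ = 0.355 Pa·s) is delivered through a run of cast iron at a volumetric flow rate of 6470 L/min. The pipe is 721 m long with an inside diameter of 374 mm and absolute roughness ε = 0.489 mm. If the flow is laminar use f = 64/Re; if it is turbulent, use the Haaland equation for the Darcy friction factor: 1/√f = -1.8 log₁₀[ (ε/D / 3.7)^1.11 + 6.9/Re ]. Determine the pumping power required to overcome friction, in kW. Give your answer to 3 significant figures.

Q = 6470 L/min = 6470/60000 = 0.1078 m³/s.
Cross-sectional area A = πD²/4 = π(0.374)²/4 = 0.1099 m²; mean velocity V = Q/A = 0.1078/0.1099 = 0.9816 m/s.
Reynolds number Re = ρVD/μ = 916 · 0.9816 · 0.374 / 0.355 = 947.2.
Re < 2300 → laminar flow, so f = 64/Re = 64/947.2 = 0.06756 (the turbulent correlation is not needed).
Darcy-Weisbach: ΔP = f(L/D)(ρV²/2) = 0.06756·(721/0.374)·(916·0.9816²/2) = 0.06756·1928·441.3 = 5.748e+04 Pa.
Pumping power P = QΔP = 0.1078·5.748e+04 = 6198 W = 6.20 kW.

P ≈ 6.20 kW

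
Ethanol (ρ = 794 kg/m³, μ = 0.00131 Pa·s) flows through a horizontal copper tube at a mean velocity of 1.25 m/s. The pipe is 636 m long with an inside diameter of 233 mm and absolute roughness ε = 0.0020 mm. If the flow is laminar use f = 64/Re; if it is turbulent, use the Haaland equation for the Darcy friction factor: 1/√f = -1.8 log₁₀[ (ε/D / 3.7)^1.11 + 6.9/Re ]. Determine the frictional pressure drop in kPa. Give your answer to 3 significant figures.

Reynolds number Re = ρVD/μ = 794 · 1.25 · 0.233 / 0.00131 = 1.765e+05.
Re > 4000 → turbulent. Relative roughness ε/D = 2e-06/0.233 = 8.58e-06. Haaland: 1/√f = -1.8 log₁₀[(8.58e-06/3.7)^1.11 + 6.9/1.765e+05] = -1.8 log₁₀[5.57e-07 + 3.91e-05] = 7.923, so f = 0.01593.
Darcy-Weisbach: ΔP = f(L/D)(ρV²/2) = 0.01593·(636/0.233)·(794·1.25²/2) = 0.01593·2730·620.3 = 2.697e+04 Pa.
ΔP = 2.697e+04 Pa = 27.0 kPa.

ΔP ≈ 27.0 kPa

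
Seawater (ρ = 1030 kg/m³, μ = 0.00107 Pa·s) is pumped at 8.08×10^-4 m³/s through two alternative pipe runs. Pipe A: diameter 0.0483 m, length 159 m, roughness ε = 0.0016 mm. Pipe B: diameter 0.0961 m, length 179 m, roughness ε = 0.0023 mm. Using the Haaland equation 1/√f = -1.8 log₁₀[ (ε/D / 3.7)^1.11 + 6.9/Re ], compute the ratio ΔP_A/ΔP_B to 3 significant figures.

Pipe A: V = Q/A = 0.000808/0.001832 = 0.441 m/s; Re = 2.05e+04; ε/D = 3.31e-05; Haaland → f = 0.02564; ΔP_A = f(L/D)(ρV²/2) = 8452 Pa.
Pipe B: V = Q/A = 0.000808/0.007253 = 0.1114 m/s; Re = 1.031e+04; ε/D = 2.39e-05; Haaland → f = 0.03065; ΔP_B = f(L/D)(ρV²/2) = 364.9 Pa.
ΔP_A/ΔP_B = 8452/364.9 = 23.2.

ΔP_A/ΔP_B ≈ 23.2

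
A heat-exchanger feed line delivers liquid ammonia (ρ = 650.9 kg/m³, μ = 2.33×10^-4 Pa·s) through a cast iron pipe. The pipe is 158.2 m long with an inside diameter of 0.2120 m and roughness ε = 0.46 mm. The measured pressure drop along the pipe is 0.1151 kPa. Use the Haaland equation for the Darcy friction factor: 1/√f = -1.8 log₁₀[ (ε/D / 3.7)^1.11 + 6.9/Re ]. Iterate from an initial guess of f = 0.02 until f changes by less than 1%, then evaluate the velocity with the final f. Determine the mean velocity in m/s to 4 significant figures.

Rearranging Darcy-Weisbach: V = √(2·ΔP·D/(f·L·ρ)). With ε/D = 0.00046/0.212 = 0.00217, iterate starting from f = 0.02:
  f = 0.02 → V = √(2·115.1·0.212/(0.02·158.2·650.9)) = 0.1539 m/s; Re = ρVD/μ = 9.117e+04; f → 0.02555
  f = 0.02555 → V = 0.1362 m/s; Re = 8.066e+04; f → 0.02573
Converged (Δf/f < 1%). With the final f = 0.02573: V = √(2·115.1·0.212/(0.02573·158.2·650.9)) = 0.1357 m/s.

V ≈ 0.1357 m/s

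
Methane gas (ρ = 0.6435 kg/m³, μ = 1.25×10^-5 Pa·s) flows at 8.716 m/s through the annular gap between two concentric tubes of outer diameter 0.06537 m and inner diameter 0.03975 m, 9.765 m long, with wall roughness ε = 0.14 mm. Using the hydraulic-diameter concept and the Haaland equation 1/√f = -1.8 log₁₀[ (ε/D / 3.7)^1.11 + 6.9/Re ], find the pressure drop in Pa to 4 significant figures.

Hydraulic diameter D_h = 4A/P = D_o - D_i = 0.06537 - 0.03975 = 0.02562 m.
Re = ρVD_h/μ = 0.6435·8.716·0.02562/1.25e-05 = 1.15e+04.
ε/D_h = 0.00014/0.02562 = 0.00546; Haaland gives 1/√f = -1.8 log₁₀[0.000721+0.0006] = 5.182, so f = 0.03724.
ΔP = f(L/D_h)(ρV²/2) = 0.03724·9.765/0.02562·24.44 = 346.9 Pa.

ΔP ≈ 346.9 Pa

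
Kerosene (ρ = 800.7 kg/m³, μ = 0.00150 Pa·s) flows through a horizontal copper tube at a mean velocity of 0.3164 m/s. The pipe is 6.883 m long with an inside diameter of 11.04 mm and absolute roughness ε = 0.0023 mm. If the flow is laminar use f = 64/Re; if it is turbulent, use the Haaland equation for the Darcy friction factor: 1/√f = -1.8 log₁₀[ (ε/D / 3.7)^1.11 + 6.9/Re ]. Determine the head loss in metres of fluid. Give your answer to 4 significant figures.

h_f ≈ 0.1092 m

Reynolds number Re = ρVD/μ = 800.7 · 0.3164 · 0.01104 / 0.0015 = 1865.
Re < 2300 → laminar flow, so f = 64/Re = 64/1865 = 0.03432 (the turbulent correlation is not needed).
Darcy-Weisbach: ΔP = f(L/D)(ρV²/2) = 0.03432·(6.883/0.01104)·(800.7·0.3164²/2) = 0.03432·623.5·40.08 = 857.7 Pa.
Head loss h_f = ΔP/(ρg) = 857.7/(800.7·9.81) = 0.1092 m.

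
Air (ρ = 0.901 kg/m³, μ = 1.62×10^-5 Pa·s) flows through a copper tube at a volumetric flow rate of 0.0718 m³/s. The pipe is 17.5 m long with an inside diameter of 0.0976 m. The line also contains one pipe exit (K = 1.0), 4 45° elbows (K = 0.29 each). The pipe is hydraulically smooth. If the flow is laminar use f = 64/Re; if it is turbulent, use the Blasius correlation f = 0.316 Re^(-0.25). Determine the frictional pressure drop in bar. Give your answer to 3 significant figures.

ΔP ≈ 0.00245 bar

Cross-sectional area A = πD²/4 = π(0.0976)²/4 = 0.007482 m²; mean velocity V = Q/A = 0.0718/0.007482 = 9.597 m/s.
Reynolds number Re = ρVD/μ = 0.901 · 9.597 · 0.0976 / 1.62e-05 = 5.209e+04.
Re > 4000 → turbulent. Smooth-pipe (Blasius): f = 0.316 Re^(-0.25) = 0.316/(5.209e+04)^0.25 = 0.02092.
Total minor-loss coefficient ΣK = 1·1 + 4·0.29 = 2.16.
ΔP = [f·L/D + ΣK]·(ρV²/2) = [0.02092·17.5/0.0976 + 2.16]·(0.901·9.597²/2) = [3.75 + 2.16]·41.49 = 245.2 Pa.
ΔP = 245.2 Pa = 0.00245 bar.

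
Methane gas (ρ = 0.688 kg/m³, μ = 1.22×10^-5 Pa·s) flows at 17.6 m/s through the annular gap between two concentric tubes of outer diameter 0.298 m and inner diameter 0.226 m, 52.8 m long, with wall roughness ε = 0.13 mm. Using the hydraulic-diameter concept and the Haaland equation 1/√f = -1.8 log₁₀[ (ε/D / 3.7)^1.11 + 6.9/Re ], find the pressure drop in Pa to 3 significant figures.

ΔP ≈ 1960 Pa

Hydraulic diameter D_h = 4A/P = D_o - D_i = 0.298 - 0.226 = 0.072 m.
Re = ρVD_h/μ = 0.688·17.6·0.072/1.22e-05 = 7.146e+04.
ε/D_h = 0.00013/0.072 = 0.00181; Haaland gives 1/√f = -1.8 log₁₀[0.000211+9.66e-05] = 6.322, so f = 0.02502.
ΔP = f(L/D_h)(ρV²/2) = 0.02502·52.8/0.072·106.6 = 1955 Pa.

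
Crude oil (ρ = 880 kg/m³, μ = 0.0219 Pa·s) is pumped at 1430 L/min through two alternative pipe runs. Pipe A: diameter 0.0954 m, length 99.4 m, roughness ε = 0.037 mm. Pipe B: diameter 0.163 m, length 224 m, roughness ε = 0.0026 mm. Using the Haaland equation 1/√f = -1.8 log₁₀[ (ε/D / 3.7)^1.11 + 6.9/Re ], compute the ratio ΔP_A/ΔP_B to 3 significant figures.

Pipe A: V = Q/A = 0.02383/0.007148 = 3.334 m/s; Re = 1.278e+04; ε/D = 0.000388; Haaland → f = 0.02944; ΔP_A = f(L/D)(ρV²/2) = 1.5e+05 Pa.
Pipe B: V = Q/A = 0.02383/0.02087 = 1.142 m/s; Re = 7481; ε/D = 1.6e-05; Haaland → f = 0.03352; ΔP_B = f(L/D)(ρV²/2) = 2.644e+04 Pa.
ΔP_A/ΔP_B = 1.5e+05/2.644e+04 = 5.68.

ΔP_A/ΔP_B ≈ 5.68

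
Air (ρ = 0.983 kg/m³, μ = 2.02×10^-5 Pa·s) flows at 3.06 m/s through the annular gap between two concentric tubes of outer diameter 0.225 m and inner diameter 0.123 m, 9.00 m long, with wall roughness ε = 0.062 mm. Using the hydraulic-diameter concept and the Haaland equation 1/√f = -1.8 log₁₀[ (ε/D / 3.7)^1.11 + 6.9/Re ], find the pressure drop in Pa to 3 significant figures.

ΔP ≈ 11.6 Pa

Hydraulic diameter D_h = 4A/P = D_o - D_i = 0.225 - 0.123 = 0.102 m.
Re = ρVD_h/μ = 0.983·3.06·0.102/2.02e-05 = 1.519e+04.
ε/D_h = 6.2e-05/0.102 = 0.000608; Haaland gives 1/√f = -1.8 log₁₀[6.3e-05+0.000454] = 5.915, so f = 0.02858.
ΔP = f(L/D_h)(ρV²/2) = 0.02858·9/0.102·4.602 = 11.61 Pa.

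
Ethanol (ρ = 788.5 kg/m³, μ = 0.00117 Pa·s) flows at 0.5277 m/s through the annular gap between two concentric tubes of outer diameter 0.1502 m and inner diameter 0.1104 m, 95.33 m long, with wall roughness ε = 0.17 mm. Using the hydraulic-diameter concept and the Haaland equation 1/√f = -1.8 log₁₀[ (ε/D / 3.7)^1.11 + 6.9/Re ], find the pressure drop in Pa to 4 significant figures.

ΔP ≈ 9111 Pa

Hydraulic diameter D_h = 4A/P = D_o - D_i = 0.1502 - 0.1104 = 0.0398 m.
Re = ρVD_h/μ = 788.5·0.5277·0.0398/0.00117 = 1.415e+04.
ε/D_h = 0.00017/0.0398 = 0.00427; Haaland gives 1/√f = -1.8 log₁₀[0.000549+0.000487] = 5.372, so f = 0.03465.
ΔP = f(L/D_h)(ρV²/2) = 0.03465·95.33/0.0398·109.8 = 9111 Pa.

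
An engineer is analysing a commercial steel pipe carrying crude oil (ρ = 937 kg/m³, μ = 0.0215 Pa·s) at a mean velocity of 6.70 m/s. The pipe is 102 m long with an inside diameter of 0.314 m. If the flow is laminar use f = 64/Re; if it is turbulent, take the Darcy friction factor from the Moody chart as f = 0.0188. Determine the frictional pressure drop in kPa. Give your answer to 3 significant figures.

ΔP ≈ 128 kPa

Reynolds number Re = ρVD/μ = 937 · 6.7 · 0.314 / 0.0215 = 9.169e+04.
Re > 4000 → turbulent; use the Moody-chart value f = 0.0188.
Darcy-Weisbach: ΔP = f(L/D)(ρV²/2) = 0.0188·(102/0.314)·(937·6.7²/2) = 0.0188·324.8·2.103e+04 = 1.284e+05 Pa.
ΔP = 1.284e+05 Pa = 128 kPa.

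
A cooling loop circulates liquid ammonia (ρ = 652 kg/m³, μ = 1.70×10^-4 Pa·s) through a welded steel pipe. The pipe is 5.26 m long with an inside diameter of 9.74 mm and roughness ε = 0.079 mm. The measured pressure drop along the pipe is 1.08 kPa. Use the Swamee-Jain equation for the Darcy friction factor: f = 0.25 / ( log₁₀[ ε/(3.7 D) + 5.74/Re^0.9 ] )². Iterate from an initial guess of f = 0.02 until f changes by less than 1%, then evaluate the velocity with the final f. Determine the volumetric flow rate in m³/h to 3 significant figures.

Rearranging Darcy-Weisbach: V = √(2·ΔP·D/(f·L·ρ)). With ε/D = 7.9e-05/0.00974 = 0.00811, iterate starting from f = 0.02:
  f = 0.02 → V = √(2·1080·0.00974/(0.02·5.26·652)) = 0.5538 m/s; Re = ρVD/μ = 2.069e+04; f → 0.03901
  f = 0.03901 → V = 0.3965 m/s; Re = 1.481e+04; f → 0.04018
  f = 0.04018 → V = 0.3907 m/s; Re = 1.46e+04; f → 0.04024
Converged (Δf/f < 1%). With the final f = 0.04024: V = √(2·1080·0.00974/(0.04024·5.26·652)) = 0.3904 m/s.
Q = V·A = 0.3904·(π/4·0.00974²) = 2.909e-05 m³/s = 0.105 m³/h.

Q ≈ 0.105 m³/h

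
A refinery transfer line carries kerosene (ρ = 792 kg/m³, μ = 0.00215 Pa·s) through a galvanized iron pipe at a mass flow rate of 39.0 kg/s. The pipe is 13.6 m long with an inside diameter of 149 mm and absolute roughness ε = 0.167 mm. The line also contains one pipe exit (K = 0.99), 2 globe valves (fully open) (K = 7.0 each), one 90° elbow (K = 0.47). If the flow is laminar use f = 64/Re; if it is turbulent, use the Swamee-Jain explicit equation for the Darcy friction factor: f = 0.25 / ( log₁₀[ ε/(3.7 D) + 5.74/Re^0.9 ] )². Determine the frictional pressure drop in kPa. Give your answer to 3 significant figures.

A = πD²/4 = π(0.149)²/4 = 0.01744 m²; mean velocity V = ṁ/(ρA) = 39/(792 · 0.01744) = 2.824 m/s.
Reynolds number Re = ρVD/μ = 792 · 2.824 · 0.149 / 0.00215 = 1.55e+05.
Re > 4000 → turbulent. Relative roughness ε/D = 0.000167/0.149 = 0.00112. Swamee-Jain: f = 0.25/(log₁₀[0.00112/3.7 + 5.74/1.55e+05^0.9])² = 0.25/(log₁₀[0.000303 + 0.000122])² = 0.25/(-3.371)² = 0.022.
Total minor-loss coefficient ΣK = 1·0.99 + 2·7 + 1·0.47 = 15.5.
ΔP = [f·L/D + ΣK]·(ρV²/2) = [0.022·13.6/0.149 + 15.5]·(792·2.824²/2) = [2.008 + 15.5]·3158 = 5.517e+04 Pa.
ΔP = 5.517e+04 Pa = 55.2 kPa.

ΔP ≈ 55.2 kPa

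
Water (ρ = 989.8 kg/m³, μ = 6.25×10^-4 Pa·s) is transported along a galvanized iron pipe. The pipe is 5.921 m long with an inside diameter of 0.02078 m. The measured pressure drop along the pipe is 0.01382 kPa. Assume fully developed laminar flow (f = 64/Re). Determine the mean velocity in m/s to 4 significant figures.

V ≈ 0.05039 m/s

For laminar flow, f = 64/Re with Re = ρVD/μ, so Darcy-Weisbach reduces to ΔP = 32μLV/D². Solving for V: V = ΔP·D²/(32μL) = 13.82·(0.02078)²/(32·0.000625·5.921) = 0.05039 m/s.
Check: Re = ρVD/μ = 989.8·0.05039·0.02078/0.000625 = 1658 < 2300, so the laminar assumption holds.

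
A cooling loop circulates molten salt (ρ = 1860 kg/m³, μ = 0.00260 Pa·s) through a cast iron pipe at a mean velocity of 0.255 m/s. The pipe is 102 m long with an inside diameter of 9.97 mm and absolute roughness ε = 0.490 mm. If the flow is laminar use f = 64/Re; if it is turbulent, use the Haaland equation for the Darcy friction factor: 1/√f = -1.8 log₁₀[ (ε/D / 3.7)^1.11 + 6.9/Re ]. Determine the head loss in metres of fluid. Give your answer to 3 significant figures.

h_f ≈ 1.19 m

Reynolds number Re = ρVD/μ = 1860 · 0.255 · 0.00997 / 0.0026 = 1819.
Re < 2300 → laminar flow, so f = 64/Re = 64/1819 = 0.03519 (the turbulent correlation is not needed).
Darcy-Weisbach: ΔP = f(L/D)(ρV²/2) = 0.03519·(102/0.00997)·(1860·0.255²/2) = 0.03519·1.023e+04·60.47 = 2.177e+04 Pa.
Head loss h_f = ΔP/(ρg) = 2.177e+04/(1860·9.81) = 1.19 m.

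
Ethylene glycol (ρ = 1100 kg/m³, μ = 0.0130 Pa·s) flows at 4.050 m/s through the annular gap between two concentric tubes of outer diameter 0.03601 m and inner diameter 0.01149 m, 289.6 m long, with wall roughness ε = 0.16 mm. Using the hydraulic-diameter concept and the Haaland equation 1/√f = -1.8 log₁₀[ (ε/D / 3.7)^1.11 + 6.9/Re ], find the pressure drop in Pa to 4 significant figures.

Hydraulic diameter D_h = 4A/P = D_o - D_i = 0.03601 - 0.01149 = 0.02452 m.
Re = ρVD_h/μ = 1100·4.05·0.02452/0.013 = 8403.
ε/D_h = 0.00016/0.02452 = 0.00653; Haaland gives 1/√f = -1.8 log₁₀[0.000878+0.000821] = 4.986, so f = 0.04023.
ΔP = f(L/D_h)(ρV²/2) = 0.04023·289.6/0.02452·9021 = 4.287e+06 Pa.

ΔP ≈ 4287000 Pa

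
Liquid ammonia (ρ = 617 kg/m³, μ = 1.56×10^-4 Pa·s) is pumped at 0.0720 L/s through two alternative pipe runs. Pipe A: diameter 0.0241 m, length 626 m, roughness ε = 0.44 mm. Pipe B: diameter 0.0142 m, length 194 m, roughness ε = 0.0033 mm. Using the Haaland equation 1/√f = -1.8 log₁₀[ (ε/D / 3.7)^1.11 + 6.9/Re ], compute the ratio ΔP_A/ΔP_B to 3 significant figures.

ΔP_A/ΔP_B ≈ 0.460

Pipe A: V = Q/A = 7.2e-05/0.0004562 = 0.1578 m/s; Re = 1.504e+04; ε/D = 0.0183; Haaland → f = 0.04964; ΔP_A = f(L/D)(ρV²/2) = 9909 Pa.
Pipe B: V = Q/A = 7.2e-05/0.0001584 = 0.4546 m/s; Re = 2.553e+04; ε/D = 0.000232; Haaland → f = 0.0247; ΔP_B = f(L/D)(ρV²/2) = 2.152e+04 Pa.
ΔP_A/ΔP_B = 9909/2.152e+04 = 0.460.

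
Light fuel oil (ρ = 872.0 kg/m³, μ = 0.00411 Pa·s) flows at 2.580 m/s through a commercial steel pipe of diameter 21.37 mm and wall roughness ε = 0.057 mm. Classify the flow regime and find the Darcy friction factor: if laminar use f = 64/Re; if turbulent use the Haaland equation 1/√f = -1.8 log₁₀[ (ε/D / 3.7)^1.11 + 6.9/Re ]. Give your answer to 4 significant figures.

f ≈ 0.03343

Re = ρVD/μ = 872·2.58·0.02137/0.00411 = 1.17e+04.
Re > 4000 → turbulent. ε/D = 5.7e-05/0.02137 = 0.00267; Haaland: 1/√f = -1.8 log₁₀[0.000325 + 0.00059] = 5.469, so f = 0.03343.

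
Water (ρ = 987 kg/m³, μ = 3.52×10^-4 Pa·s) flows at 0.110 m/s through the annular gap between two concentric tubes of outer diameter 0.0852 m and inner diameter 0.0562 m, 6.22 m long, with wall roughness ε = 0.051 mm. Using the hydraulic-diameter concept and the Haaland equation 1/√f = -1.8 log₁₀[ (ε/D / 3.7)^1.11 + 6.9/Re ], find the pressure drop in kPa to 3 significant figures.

Hydraulic diameter D_h = 4A/P = D_o - D_i = 0.0852 - 0.0562 = 0.029 m.
Re = ρVD_h/μ = 987·0.11·0.029/0.000352 = 8945.
ε/D_h = 5.1e-05/0.029 = 0.00176; Haaland gives 1/√f = -1.8 log₁₀[0.000205+0.000771] = 5.419, so f = 0.03406.
ΔP = f(L/D_h)(ρV²/2) = 0.03406·6.22/0.029·5.971 = 43.62 Pa.
ΔP = 0.0436 kPa.

ΔP ≈ 0.0436 kPa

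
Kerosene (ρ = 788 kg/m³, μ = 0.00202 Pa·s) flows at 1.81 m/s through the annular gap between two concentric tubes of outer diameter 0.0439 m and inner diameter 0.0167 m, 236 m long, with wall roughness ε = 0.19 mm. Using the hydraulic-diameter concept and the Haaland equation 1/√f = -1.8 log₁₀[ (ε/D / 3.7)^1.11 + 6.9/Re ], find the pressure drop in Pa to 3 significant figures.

ΔP ≈ 416000 Pa

Hydraulic diameter D_h = 4A/P = D_o - D_i = 0.0439 - 0.0167 = 0.0272 m.
Re = ρVD_h/μ = 788·1.81·0.0272/0.00202 = 1.921e+04.
ε/D_h = 0.00019/0.0272 = 0.00699; Haaland gives 1/√f = -1.8 log₁₀[0.000947+0.000359] = 5.191, so f = 0.03711.
ΔP = f(L/D_h)(ρV²/2) = 0.03711·236/0.0272·1291 = 4.156e+05 Pa.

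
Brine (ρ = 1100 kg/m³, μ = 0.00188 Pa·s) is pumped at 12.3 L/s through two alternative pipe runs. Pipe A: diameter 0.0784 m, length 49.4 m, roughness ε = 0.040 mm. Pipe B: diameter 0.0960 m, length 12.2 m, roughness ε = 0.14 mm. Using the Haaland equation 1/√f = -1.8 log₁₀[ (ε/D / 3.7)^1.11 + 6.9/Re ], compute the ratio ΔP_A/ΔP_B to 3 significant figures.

ΔP_A/ΔP_B ≈ 9.35

Pipe A: V = Q/A = 0.0123/0.004827 = 2.548 m/s; Re = 1.169e+05; ε/D = 0.00051; Haaland → f = 0.01973; ΔP_A = f(L/D)(ρV²/2) = 4.439e+04 Pa.
Pipe B: V = Q/A = 0.0123/0.007238 = 1.699 m/s; Re = 9.545e+04; ε/D = 0.00146; Haaland → f = 0.02352; ΔP_B = f(L/D)(ρV²/2) = 4748 Pa.
ΔP_A/ΔP_B = 4.439e+04/4748 = 9.35.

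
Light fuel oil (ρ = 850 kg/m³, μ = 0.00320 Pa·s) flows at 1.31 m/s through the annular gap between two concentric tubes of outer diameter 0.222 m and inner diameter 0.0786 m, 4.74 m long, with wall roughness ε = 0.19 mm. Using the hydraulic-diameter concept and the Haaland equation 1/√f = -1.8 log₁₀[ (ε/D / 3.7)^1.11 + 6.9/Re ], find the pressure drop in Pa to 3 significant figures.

ΔP ≈ 593 Pa

Hydraulic diameter D_h = 4A/P = D_o - D_i = 0.222 - 0.0786 = 0.1434 m.
Re = ρVD_h/μ = 850·1.31·0.1434/0.0032 = 4.99e+04.
ε/D_h = 0.00019/0.1434 = 0.00132; Haaland gives 1/√f = -1.8 log₁₀[0.00015+0.000138] = 6.373, so f = 0.02462.
ΔP = f(L/D_h)(ρV²/2) = 0.02462·4.74/0.1434·729.3 = 593.5 Pa.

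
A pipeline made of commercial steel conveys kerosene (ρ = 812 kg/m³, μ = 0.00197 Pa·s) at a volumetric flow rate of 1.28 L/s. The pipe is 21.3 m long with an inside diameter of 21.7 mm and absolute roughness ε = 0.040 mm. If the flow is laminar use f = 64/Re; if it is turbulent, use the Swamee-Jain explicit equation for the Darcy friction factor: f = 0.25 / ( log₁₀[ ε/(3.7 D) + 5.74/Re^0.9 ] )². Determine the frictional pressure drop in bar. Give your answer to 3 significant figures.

ΔP ≈ 1.33 bar

Q = 1.28 L/s = 1.28/1000 = 0.00128 m³/s.
Cross-sectional area A = πD²/4 = π(0.0217)²/4 = 0.0003698 m²; mean velocity V = Q/A = 0.00128/0.0003698 = 3.461 m/s.
Reynolds number Re = ρVD/μ = 812 · 3.461 · 0.0217 / 0.00197 = 3.096e+04.
Re > 4000 → turbulent. Relative roughness ε/D = 4e-05/0.0217 = 0.00184. Swamee-Jain: f = 0.25/(log₁₀[0.00184/3.7 + 5.74/3.096e+04^0.9])² = 0.25/(log₁₀[0.000498 + 0.000521])² = 0.25/(-2.992)² = 0.02794.
Darcy-Weisbach: ΔP = f(L/D)(ρV²/2) = 0.02794·(21.3/0.0217)·(812·3.461²/2) = 0.02794·981.6·4863 = 1.334e+05 Pa.
ΔP = 1.334e+05 Pa = 1.33 bar.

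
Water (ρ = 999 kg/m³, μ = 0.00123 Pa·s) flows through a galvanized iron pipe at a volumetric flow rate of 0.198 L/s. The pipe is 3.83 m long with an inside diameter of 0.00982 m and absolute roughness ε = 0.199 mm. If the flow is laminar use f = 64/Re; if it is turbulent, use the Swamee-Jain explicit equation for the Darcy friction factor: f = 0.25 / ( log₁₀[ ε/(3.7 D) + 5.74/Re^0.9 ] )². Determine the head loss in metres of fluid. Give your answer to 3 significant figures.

h_f ≈ 6.98 m

Q = 0.198 L/s = 0.198/1000 = 0.000198 m³/s.
Cross-sectional area A = πD²/4 = π(0.00982)²/4 = 7.574e-05 m²; mean velocity V = Q/A = 0.000198/7.574e-05 = 2.614 m/s.
Reynolds number Re = ρVD/μ = 999 · 2.614 · 0.00982 / 0.00123 = 2.085e+04.
Re > 4000 → turbulent. Relative roughness ε/D = 0.000199/0.00982 = 0.0203. Swamee-Jain: f = 0.25/(log₁₀[0.0203/3.7 + 5.74/2.085e+04^0.9])² = 0.25/(log₁₀[0.00548 + 0.000744])² = 0.25/(-2.206)² = 0.05137.
Darcy-Weisbach: ΔP = f(L/D)(ρV²/2) = 0.05137·(3.83/0.00982)·(999·2.614²/2) = 0.05137·390·3414 = 6.839e+04 Pa.
Head loss h_f = ΔP/(ρg) = 6.839e+04/(999·9.81) = 6.98 m.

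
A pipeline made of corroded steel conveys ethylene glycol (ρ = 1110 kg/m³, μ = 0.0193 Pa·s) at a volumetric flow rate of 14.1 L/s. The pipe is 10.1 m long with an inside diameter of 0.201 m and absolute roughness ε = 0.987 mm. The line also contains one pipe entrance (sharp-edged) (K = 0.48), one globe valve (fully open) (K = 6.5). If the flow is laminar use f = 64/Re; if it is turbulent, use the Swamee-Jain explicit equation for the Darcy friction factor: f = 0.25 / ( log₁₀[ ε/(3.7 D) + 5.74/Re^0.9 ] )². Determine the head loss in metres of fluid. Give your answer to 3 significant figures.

h_f ≈ 0.0921 m

Q = 14.1 L/s = 14.1/1000 = 0.0141 m³/s.
Cross-sectional area A = πD²/4 = π(0.201)²/4 = 0.03173 m²; mean velocity V = Q/A = 0.0141/0.03173 = 0.4444 m/s.
Reynolds number Re = ρVD/μ = 1110 · 0.4444 · 0.201 / 0.0193 = 5137.
Re > 4000 → turbulent. Relative roughness ε/D = 0.000987/0.201 = 0.00491. Swamee-Jain: f = 0.25/(log₁₀[0.00491/3.7 + 5.74/5137^0.9])² = 0.25/(log₁₀[0.00133 + 0.00263])² = 0.25/(-2.403)² = 0.04329.
Total minor-loss coefficient ΣK = 1·0.48 + 1·6.5 = 6.98.
ΔP = [f·L/D + ΣK]·(ρV²/2) = [0.04329·10.1/0.201 + 6.98]·(1110·0.4444²/2) = [2.175 + 6.98]·109.6 = 1003 Pa.
Head loss h_f = ΔP/(ρg) = 1003/(1110·9.81) = 0.0921 m.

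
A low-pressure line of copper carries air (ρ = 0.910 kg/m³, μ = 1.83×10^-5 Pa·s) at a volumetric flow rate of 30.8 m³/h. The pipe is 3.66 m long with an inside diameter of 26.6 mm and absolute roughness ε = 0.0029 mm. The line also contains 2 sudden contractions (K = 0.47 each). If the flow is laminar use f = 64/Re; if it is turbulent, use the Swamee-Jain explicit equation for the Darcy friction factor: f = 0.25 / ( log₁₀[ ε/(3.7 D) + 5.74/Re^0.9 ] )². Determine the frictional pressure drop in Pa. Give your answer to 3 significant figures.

ΔP ≈ 487 Pa

Q = 30.8 m³/h = 30.8/3600 = 0.008556 m³/s.
Cross-sectional area A = πD²/4 = π(0.0266)²/4 = 0.0005557 m²; mean velocity V = Q/A = 0.008556/0.0005557 = 15.4 m/s.
Reynolds number Re = ρVD/μ = 0.91 · 15.4 · 0.0266 / 1.83e-05 = 2.036e+04.
Re > 4000 → turbulent. Relative roughness ε/D = 2.9e-06/0.0266 = 0.000109. Swamee-Jain: f = 0.25/(log₁₀[0.000109/3.7 + 5.74/2.036e+04^0.9])² = 0.25/(log₁₀[2.95e-05 + 0.00076])² = 0.25/(-3.103)² = 0.02597.
Total minor-loss coefficient ΣK = 2·0.47 = 0.94.
ΔP = [f·L/D + ΣK]·(ρV²/2) = [0.02597·3.66/0.0266 + 0.94]·(0.91·15.4²/2) = [3.574 + 0.94]·107.8 = 486.8 Pa.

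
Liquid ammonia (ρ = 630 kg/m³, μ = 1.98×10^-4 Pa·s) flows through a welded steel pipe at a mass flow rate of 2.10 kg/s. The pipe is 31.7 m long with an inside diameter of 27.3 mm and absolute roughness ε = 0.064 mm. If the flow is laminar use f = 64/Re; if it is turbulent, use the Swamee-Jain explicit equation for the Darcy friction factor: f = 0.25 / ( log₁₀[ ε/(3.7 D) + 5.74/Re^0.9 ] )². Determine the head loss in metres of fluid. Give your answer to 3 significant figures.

A = πD²/4 = π(0.0273)²/4 = 0.0005853 m²; mean velocity V = ṁ/(ρA) = 2.1/(630 · 0.0005853) = 5.695 m/s.
Reynolds number Re = ρVD/μ = 630 · 5.695 · 0.0273 / 0.000198 = 4.947e+05.
Re > 4000 → turbulent. Relative roughness ε/D = 6.4e-05/0.0273 = 0.00234. Swamee-Jain: f = 0.25/(log₁₀[0.00234/3.7 + 5.74/4.947e+05^0.9])² = 0.25/(log₁₀[0.000634 + 4.31e-05])² = 0.25/(-3.17)² = 0.02488.
Darcy-Weisbach: ΔP = f(L/D)(ρV²/2) = 0.02488·(31.7/0.0273)·(630·5.695²/2) = 0.02488·1161·1.021e+04 = 2.952e+05 Pa.
Head loss h_f = ΔP/(ρg) = 2.952e+05/(630·9.81) = 47.8 m.

h_f ≈ 47.8 m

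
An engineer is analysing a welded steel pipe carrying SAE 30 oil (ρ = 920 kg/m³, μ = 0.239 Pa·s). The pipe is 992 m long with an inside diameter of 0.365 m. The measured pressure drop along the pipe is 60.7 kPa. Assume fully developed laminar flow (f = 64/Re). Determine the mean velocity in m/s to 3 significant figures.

For laminar flow, f = 64/Re with Re = ρVD/μ, so Darcy-Weisbach reduces to ΔP = 32μLV/D². Solving for V: V = ΔP·D²/(32μL) = 6.07e+04·(0.365)²/(32·0.239·992) = 1.066 m/s.
Check: Re = ρVD/μ = 920·1.066·0.365/0.239 = 1498 < 2300, so the laminar assumption holds.

V ≈ 1.07 m/s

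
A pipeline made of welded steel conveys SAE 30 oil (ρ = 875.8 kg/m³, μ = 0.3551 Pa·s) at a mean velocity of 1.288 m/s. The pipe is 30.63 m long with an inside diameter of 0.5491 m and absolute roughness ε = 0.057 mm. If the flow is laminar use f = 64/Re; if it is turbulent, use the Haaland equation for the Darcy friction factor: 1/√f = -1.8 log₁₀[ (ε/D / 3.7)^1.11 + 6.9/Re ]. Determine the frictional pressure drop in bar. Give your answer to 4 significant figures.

ΔP ≈ 0.01487 bar

Reynolds number Re = ρVD/μ = 875.8 · 1.288 · 0.5491 / 0.355 = 1744.
Re < 2300 → laminar flow, so f = 64/Re = 64/1744 = 0.03669 (the turbulent correlation is not needed).
Darcy-Weisbach: ΔP = f(L/D)(ρV²/2) = 0.03669·(30.63/0.5491)·(875.8·1.288²/2) = 0.03669·55.78·726.5 = 1487 Pa.
ΔP = 1487 Pa = 0.01487 bar.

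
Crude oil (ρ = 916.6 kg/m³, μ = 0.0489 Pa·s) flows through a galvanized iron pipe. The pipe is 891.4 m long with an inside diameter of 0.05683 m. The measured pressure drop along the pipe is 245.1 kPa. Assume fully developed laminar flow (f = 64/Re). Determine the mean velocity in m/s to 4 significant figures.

For laminar flow, f = 64/Re with Re = ρVD/μ, so Darcy-Weisbach reduces to ΔP = 32μLV/D². Solving for V: V = ΔP·D²/(32μL) = 2.451e+05·(0.05683)²/(32·0.0489·891.4) = 0.5675 m/s.
Check: Re = ρVD/μ = 916.6·0.5675·0.05683/0.0489 = 604.5 < 2300, so the laminar assumption holds.

V ≈ 0.5675 m/s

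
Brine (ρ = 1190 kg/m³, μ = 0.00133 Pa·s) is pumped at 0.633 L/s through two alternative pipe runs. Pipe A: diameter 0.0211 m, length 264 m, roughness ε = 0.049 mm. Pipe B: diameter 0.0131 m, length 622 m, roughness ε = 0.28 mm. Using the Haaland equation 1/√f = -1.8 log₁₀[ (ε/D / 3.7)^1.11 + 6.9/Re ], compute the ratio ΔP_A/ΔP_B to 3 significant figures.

ΔP_A/ΔP_B ≈ 0.0217

Pipe A: V = Q/A = 0.000633/0.0003497 = 1.81 m/s; Re = 3.418e+04; ε/D = 0.00232; Haaland → f = 0.02803; ΔP_A = f(L/D)(ρV²/2) = 6.84e+05 Pa.
Pipe B: V = Q/A = 0.000633/0.0001348 = 4.696 m/s; Re = 5.505e+04; ε/D = 0.0214; Haaland → f = 0.05066; ΔP_B = f(L/D)(ρV²/2) = 3.157e+07 Pa.
ΔP_A/ΔP_B = 6.84e+05/3.157e+07 = 0.0217.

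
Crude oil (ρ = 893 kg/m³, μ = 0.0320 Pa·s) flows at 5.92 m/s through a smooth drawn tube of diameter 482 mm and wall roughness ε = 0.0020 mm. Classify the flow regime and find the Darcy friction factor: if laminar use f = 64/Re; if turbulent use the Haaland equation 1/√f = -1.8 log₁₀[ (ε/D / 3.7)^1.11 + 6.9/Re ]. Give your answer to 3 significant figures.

Re = ρVD/μ = 893·5.92·0.482/0.032 = 7.963e+04.
Re > 4000 → turbulent. ε/D = 2e-06/0.482 = 4.15e-06; Haaland: 1/√f = -1.8 log₁₀[2.48e-07 + 8.67e-05] = 7.31, so f = 0.01872.

f ≈ 0.0187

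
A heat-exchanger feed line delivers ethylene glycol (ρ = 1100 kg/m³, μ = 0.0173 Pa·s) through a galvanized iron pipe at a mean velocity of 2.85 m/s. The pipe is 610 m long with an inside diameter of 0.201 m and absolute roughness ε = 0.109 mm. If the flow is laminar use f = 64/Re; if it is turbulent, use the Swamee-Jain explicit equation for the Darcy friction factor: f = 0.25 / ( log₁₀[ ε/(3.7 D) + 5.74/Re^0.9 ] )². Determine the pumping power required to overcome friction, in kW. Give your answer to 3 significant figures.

P ≈ 29.5 kW

Reynolds number Re = ρVD/μ = 1100 · 2.85 · 0.201 / 0.0173 = 3.642e+04.
Re > 4000 → turbulent. Relative roughness ε/D = 0.000109/0.201 = 0.000542. Swamee-Jain: f = 0.25/(log₁₀[0.000542/3.7 + 5.74/3.642e+04^0.9])² = 0.25/(log₁₀[0.000147 + 0.00045])² = 0.25/(-3.224)² = 0.02405.
Darcy-Weisbach: ΔP = f(L/D)(ρV²/2) = 0.02405·(610/0.201)·(1100·2.85²/2) = 0.02405·3035·4467 = 3.261e+05 Pa.
Q = V·A = 2.85·0.03173 = 0.09043 m³/s.
Pumping power P = QΔP = 0.09043·3.261e+05 = 29490 W = 29.5 kW.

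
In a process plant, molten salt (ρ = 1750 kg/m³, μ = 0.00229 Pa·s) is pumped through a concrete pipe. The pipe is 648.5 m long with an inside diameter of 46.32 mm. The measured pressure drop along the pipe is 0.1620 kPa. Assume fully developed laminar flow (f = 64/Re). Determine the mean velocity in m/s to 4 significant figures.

For laminar flow, f = 64/Re with Re = ρVD/μ, so Darcy-Weisbach reduces to ΔP = 32μLV/D². Solving for V: V = ΔP·D²/(32μL) = 162·(0.04632)²/(32·0.00229·648.5) = 0.007314 m/s.
Check: Re = ρVD/μ = 1750·0.007314·0.04632/0.00229 = 258.9 < 2300, so the laminar assumption holds.

V ≈ 0.007314 m/s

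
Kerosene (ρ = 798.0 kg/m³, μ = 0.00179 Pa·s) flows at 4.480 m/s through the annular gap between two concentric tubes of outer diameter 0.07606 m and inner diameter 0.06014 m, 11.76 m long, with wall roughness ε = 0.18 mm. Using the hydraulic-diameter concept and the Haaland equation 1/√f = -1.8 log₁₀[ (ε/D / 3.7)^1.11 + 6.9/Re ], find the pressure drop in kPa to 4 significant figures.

ΔP ≈ 243.8 kPa

Hydraulic diameter D_h = 4A/P = D_o - D_i = 0.07606 - 0.06014 = 0.01592 m.
Re = ρVD_h/μ = 798·4.48·0.01592/0.00179 = 3.18e+04.
ε/D_h = 0.00018/0.01592 = 0.0113; Haaland gives 1/√f = -1.8 log₁₀[0.00162+0.000217] = 4.926, so f = 0.04121.
ΔP = f(L/D_h)(ρV²/2) = 0.04121·11.76/0.01592·8008 = 2.438e+05 Pa.
ΔP = 243.8 kPa.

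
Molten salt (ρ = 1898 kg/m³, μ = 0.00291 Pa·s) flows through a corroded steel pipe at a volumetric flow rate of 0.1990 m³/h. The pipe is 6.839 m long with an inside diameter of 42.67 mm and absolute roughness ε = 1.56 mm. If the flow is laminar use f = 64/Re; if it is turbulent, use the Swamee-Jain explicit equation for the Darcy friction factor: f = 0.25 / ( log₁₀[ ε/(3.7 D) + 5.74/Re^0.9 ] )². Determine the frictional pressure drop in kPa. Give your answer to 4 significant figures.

ΔP ≈ 0.01352 kPa

Q = 0.1990 m³/h = 0.1990/3600 = 5.528e-05 m³/s.
Cross-sectional area A = πD²/4 = π(0.04267)²/4 = 0.00143 m²; mean velocity V = Q/A = 5.528e-05/0.00143 = 0.03866 m/s.
Reynolds number Re = ρVD/μ = 1898 · 0.03866 · 0.04267 / 0.00291 = 1076.
Re < 2300 → laminar flow, so f = 64/Re = 64/1076 = 0.05949 (the turbulent correlation is not needed).
Darcy-Weisbach: ΔP = f(L/D)(ρV²/2) = 0.05949·(6.839/0.04267)·(1898·0.03866²/2) = 0.05949·160.3·1.418 = 13.52 Pa.
ΔP = 13.52 Pa = 0.01352 kPa.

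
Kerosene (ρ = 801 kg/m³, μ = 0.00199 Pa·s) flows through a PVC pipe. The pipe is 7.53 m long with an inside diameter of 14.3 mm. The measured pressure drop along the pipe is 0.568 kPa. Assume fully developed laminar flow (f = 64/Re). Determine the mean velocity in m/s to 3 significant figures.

For laminar flow, f = 64/Re with Re = ρVD/μ, so Darcy-Weisbach reduces to ΔP = 32μLV/D². Solving for V: V = ΔP·D²/(32μL) = 568·(0.0143)²/(32·0.00199·7.53) = 0.2422 m/s.
Check: Re = ρVD/μ = 801·0.2422·0.0143/0.00199 = 1394 < 2300, so the laminar assumption holds.

V ≈ 0.242 m/s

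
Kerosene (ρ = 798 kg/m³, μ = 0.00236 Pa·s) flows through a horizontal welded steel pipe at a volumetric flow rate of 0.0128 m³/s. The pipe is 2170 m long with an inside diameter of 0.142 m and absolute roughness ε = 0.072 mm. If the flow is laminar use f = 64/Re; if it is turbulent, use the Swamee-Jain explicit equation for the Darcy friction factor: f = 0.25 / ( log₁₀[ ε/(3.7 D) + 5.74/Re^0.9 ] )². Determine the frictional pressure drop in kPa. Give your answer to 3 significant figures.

ΔP ≈ 94.3 kPa

Cross-sectional area A = πD²/4 = π(0.142)²/4 = 0.01584 m²; mean velocity V = Q/A = 0.0128/0.01584 = 0.8082 m/s.
Reynolds number Re = ρVD/μ = 798 · 0.8082 · 0.142 / 0.00236 = 3.881e+04.
Re > 4000 → turbulent. Relative roughness ε/D = 7.2e-05/0.142 = 0.000507. Swamee-Jain: f = 0.25/(log₁₀[0.000507/3.7 + 5.74/3.881e+04^0.9])² = 0.25/(log₁₀[0.000137 + 0.000425])² = 0.25/(-3.25)² = 0.02367.
Darcy-Weisbach: ΔP = f(L/D)(ρV²/2) = 0.02367·(2170/0.142)·(798·0.8082²/2) = 0.02367·1.528e+04·260.7 = 9.428e+04 Pa.
ΔP = 9.428e+04 Pa = 94.3 kPa.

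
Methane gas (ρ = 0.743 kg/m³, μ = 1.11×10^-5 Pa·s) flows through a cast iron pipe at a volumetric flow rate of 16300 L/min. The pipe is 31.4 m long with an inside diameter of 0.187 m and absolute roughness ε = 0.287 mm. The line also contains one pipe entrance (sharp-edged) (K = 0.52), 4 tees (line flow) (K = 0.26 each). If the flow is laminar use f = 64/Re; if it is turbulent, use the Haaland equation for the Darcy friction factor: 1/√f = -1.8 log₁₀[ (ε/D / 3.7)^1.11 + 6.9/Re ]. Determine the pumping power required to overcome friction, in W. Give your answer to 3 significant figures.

P ≈ 54.1 W

Q = 16300 L/min = 16300/60000 = 0.2717 m³/s.
Cross-sectional area A = πD²/4 = π(0.187)²/4 = 0.02746 m²; mean velocity V = Q/A = 0.2717/0.02746 = 9.892 m/s.
Reynolds number Re = ρVD/μ = 0.743 · 9.892 · 0.187 / 1.11e-05 = 1.238e+05.
Re > 4000 → turbulent. Relative roughness ε/D = 0.000287/0.187 = 0.00153. Haaland: 1/√f = -1.8 log₁₀[(0.00153/3.7)^1.11 + 6.9/1.238e+05] = -1.8 log₁₀[0.000176 + 5.57e-05] = 6.543, so f = 0.02336.
Total minor-loss coefficient ΣK = 1·0.52 + 4·0.26 = 1.56.
ΔP = [f·L/D + ΣK]·(ρV²/2) = [0.02336·31.4/0.187 + 1.56]·(0.743·9.892²/2) = [3.923 + 1.56]·36.35 = 199.3 Pa.
Pumping power P = QΔP = 0.2717·199.3 = 54.14 W = 54.1 W.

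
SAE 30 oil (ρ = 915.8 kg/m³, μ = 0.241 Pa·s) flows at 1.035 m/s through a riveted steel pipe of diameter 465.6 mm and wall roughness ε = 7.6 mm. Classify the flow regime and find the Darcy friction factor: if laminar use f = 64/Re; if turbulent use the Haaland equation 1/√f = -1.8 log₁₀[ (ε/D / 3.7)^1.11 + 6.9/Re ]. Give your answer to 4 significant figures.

Re = ρVD/μ = 915.8·1.035·0.4656/0.241 = 1831.
Re < 2300 → laminar, so f = 64/Re = 0.03495 (roughness is irrelevant in laminar flow).

f ≈ 0.03495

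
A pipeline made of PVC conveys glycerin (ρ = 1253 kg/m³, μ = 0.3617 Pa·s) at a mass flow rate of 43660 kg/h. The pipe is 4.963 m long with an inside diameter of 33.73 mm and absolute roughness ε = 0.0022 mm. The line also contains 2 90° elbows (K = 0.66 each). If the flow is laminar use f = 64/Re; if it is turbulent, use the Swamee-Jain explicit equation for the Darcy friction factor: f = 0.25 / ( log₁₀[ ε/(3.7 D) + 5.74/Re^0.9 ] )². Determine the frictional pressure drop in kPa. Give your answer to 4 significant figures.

ṁ = 43660 kg/h = 43660/3600 = 12.13 kg/s.
A = πD²/4 = π(0.03373)²/4 = 0.0008936 m²; mean velocity V = ṁ/(ρA) = 12.13/(1253 · 0.0008936) = 10.83 m/s.
Reynolds number Re = ρVD/μ = 1253 · 10.83 · 0.03373 / 0.362 = 1266.
Re < 2300 → laminar flow, so f = 64/Re = 64/1266 = 0.05057 (the turbulent correlation is not needed).
Total minor-loss coefficient ΣK = 2·0.66 = 1.32.
ΔP = [f·L/D + ΣK]·(ρV²/2) = [0.05057·4.963/0.03373 + 1.32]·(1253·10.83²/2) = [7.44 + 1.32]·7.351e+04 = 6.439e+05 Pa.
ΔP = 6.439e+05 Pa = 643.9 kPa.

ΔP ≈ 643.9 kPa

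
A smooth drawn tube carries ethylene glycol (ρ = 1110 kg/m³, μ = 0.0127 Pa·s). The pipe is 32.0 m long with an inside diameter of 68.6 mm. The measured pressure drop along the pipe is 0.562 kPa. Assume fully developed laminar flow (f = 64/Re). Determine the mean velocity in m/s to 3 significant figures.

V ≈ 0.203 m/s

For laminar flow, f = 64/Re with Re = ρVD/μ, so Darcy-Weisbach reduces to ΔP = 32μLV/D². Solving for V: V = ΔP·D²/(32μL) = 562·(0.0686)²/(32·0.0127·32) = 0.2034 m/s.
Check: Re = ρVD/μ = 1110·0.2034·0.0686/0.0127 = 1219 < 2300, so the laminar assumption holds.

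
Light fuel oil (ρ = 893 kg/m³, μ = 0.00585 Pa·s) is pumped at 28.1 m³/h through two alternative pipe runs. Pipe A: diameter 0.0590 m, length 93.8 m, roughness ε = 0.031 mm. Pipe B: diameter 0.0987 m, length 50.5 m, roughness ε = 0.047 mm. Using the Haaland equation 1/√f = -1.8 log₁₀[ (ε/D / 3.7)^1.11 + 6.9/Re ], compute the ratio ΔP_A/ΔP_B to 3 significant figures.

Pipe A: V = Q/A = 0.007806/0.002734 = 2.855 m/s; Re = 2.571e+04; ε/D = 0.000525; Haaland → f = 0.02531; ΔP_A = f(L/D)(ρV²/2) = 1.464e+05 Pa.
Pipe B: V = Q/A = 0.007806/0.007651 = 1.02 m/s; Re = 1.537e+04; ε/D = 0.000476; Haaland → f = 0.02828; ΔP_B = f(L/D)(ρV²/2) = 6724 Pa.
ΔP_A/ΔP_B = 1.464e+05/6724 = 21.8.

ΔP_A/ΔP_B ≈ 21.8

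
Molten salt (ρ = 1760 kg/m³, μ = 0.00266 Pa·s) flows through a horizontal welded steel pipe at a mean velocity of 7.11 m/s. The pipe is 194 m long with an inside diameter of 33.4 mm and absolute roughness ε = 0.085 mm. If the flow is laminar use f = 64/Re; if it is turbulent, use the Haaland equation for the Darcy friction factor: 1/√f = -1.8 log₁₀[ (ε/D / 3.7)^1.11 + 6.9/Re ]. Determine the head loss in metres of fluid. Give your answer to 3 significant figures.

Reynolds number Re = ρVD/μ = 1760 · 7.11 · 0.0334 / 0.00266 = 1.571e+05.
Re > 4000 → turbulent. Relative roughness ε/D = 8.5e-05/0.0334 = 0.00254. Haaland: 1/√f = -1.8 log₁₀[(0.00254/3.7)^1.11 + 6.9/1.571e+05] = -1.8 log₁₀[0.000309 + 4.39e-05] = 6.215, so f = 0.02589.
Darcy-Weisbach: ΔP = f(L/D)(ρV²/2) = 0.02589·(194/0.0334)·(1760·7.11²/2) = 0.02589·5808·4.449e+04 = 6.69e+06 Pa.
Head loss h_f = ΔP/(ρg) = 6.69e+06/(1760·9.81) = 387 m.

h_f ≈ 387 m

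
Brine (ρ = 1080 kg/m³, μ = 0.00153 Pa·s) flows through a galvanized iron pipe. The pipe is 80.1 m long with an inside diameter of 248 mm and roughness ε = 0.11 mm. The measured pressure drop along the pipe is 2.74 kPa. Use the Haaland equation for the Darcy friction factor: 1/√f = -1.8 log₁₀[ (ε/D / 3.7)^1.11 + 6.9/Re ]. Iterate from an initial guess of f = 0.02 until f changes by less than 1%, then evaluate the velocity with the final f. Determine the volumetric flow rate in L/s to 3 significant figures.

Rearranging Darcy-Weisbach: V = √(2·ΔP·D/(f·L·ρ)). With ε/D = 0.00011/0.248 = 0.000444, iterate starting from f = 0.02:
  f = 0.02 → V = √(2·2740·0.248/(0.02·80.1·1080)) = 0.8863 m/s; Re = ρVD/μ = 1.552e+05; f → 0.01881
  f = 0.01881 → V = 0.914 m/s; Re = 1.6e+05; f → 0.01874
Converged (Δf/f < 1%). With the final f = 0.01874: V = √(2·2740·0.248/(0.01874·80.1·1080)) = 0.9155 m/s.
Q = V·A = 0.9155·(π/4·0.248²) = 0.04422 m³/s = 44.2 L/s.

Q ≈ 44.2 L/s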